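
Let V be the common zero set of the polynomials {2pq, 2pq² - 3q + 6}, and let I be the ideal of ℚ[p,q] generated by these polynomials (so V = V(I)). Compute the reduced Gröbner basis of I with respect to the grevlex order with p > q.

G = {p, q - 2}

Buchberger's algorithm terminates because the ascending chain of leading-term ideals stabilizes.

f_1 = 2pq, LT = pq.
f_2 = 2pq² - 3q + 6, LT = pq².

S(f_1,f_2): lcm = pq². S = 3/2q - 3.
  leading term q: no divisor's leading term divides it; move 3/2q to the remainder.
  leading term 1: no divisor's leading term divides it; move -3 to the remainder.
  remainder 3/2q - 3 ≠ 0; add g_3 = 3/2q - 3 to the basis.

S(f_1,g_3): lcm = pq. S = 2p.
  leading term p: no divisor's leading term divides it; move 2p to the remainder.
  remainder 2p ≠ 0; add g_4 = 2p to the basis.

The other S-polynomials (S(f_2,g_3), S(f_1,g_4), S(f_2,g_4), S(g_3,g_4)) all reduce to 0 modulo the current basis, so we have a Gröbner basis.
Inter-reduce: drop elements whose leading term is divisible by another's, tail-reduce, and make monic.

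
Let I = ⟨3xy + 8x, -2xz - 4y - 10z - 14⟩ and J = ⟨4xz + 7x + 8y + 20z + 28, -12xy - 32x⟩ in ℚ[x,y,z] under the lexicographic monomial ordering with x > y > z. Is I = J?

No, the ideals differ.

Two ideals are equal iff their reduced Gröbner bases coincide (the reduced basis is unique for a fixed ordering).
Buchberger on the first generating set:
f_1 = 3xy + 8x, LT = xy.
f_2 = -2xz - 4y - 10z - 14, LT = xz.

S(f_1,f_2): lcm = xyz. S = 8/3xz - 2y² - 5yz - 7y.
  leading term xz: subtract (-4/3)·f_2 from 8/3xz - 2y² - 5yz - 7y → -2y² - 5yz - 37/3y - 40/3z - 56/3
  leading term y²: no divisor's leading term divides it; move -2y² to the remainder.
  leading term yz: no divisor's leading term divides it; move -5yz to the remainder.
  leading term y: no divisor's leading term divides it; move -37/3y to the remainder.
  leading term z: no divisor's leading term divides it; move -40/3z to the remainder.
  leading term 1: no divisor's leading term divides it; move -56/3 to the remainder.
  remainder -2y² - 5yz - 37/3y - 40/3z - 56/3 ≠ 0; add g_3 = -2y² - 5yz - 37/3y - 40/3z - 56/3 to the basis.

The other S-polynomials (S(f_1,g_3), S(f_2,g_3)) all reduce to 0 modulo the current basis, so we have a Gröbner basis.
Inter-reduce: drop elements whose leading term is divisible by another's, tail-reduce, and make monic.
Reduced Gröbner basis: {xy + 8/3x, xz + 2y + 5z + 7, y² + 5/2yz + 37/6y + 20/3z + 28/3}.

Buchberger on the second generating set:
h_1 = 4xz + 7x + 8y + 20z + 28, LT = xz.
h_2 = -12xy - 32x, LT = xy.

S(h_1,h_2): lcm = xyz. S = 7/4xy - 8/3xz + 2y² + 5yz + 7y.
  leading term xy: subtract (-7/48)·h_2 from 7/4xy - 8/3xz + 2y² + 5yz + 7y → -8/3xz - 14/3x + 2y² + 5yz + 7y
  leading term xz: subtract (-⅔)·h_1 from -8/3xz - 14/3x + 2y² + 5yz + 7y → 2y² + 5yz + 37/3y + 40/3z + 56/3
  leading term y²: no divisor's leading term divides it; move 2y² to the remainder.
  leading term yz: no divisor's leading term divides it; move 5yz to the remainder.
  leading term y: no divisor's leading term divides it; move 37/3y to the remainder.
  leading term z: no divisor's leading term divides it; move 40/3z to the remainder.
  leading term 1: no divisor's leading term divides it; move 56/3 to the remainder.
  remainder 2y² + 5yz + 37/3y + 40/3z + 56/3 ≠ 0; add k_3 = 2y² + 5yz + 37/3y + 40/3z + 56/3 to the basis.

The other S-polynomials (S(h_1,k_3), S(h_2,k_3)) all reduce to 0 modulo the current basis, so we have a Gröbner basis.
Inter-reduce: drop elements whose leading term is divisible by another's, tail-reduce, and make monic.
Reduced Gröbner basis: {xy + 8/3x, xz + 7/4x + 2y + 5z + 7, y² + 5/2yz + 37/6y + 20/3z + 28/3}.

These differ, so the ideals are not equal.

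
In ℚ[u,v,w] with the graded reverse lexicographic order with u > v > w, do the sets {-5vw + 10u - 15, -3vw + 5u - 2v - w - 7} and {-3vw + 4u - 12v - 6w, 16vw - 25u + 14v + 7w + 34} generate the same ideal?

No, the ideals differ.

Two ideals are equal iff their reduced Gröbner bases coincide (the reduced basis is unique for a fixed ordering).
Buchberger on the first generating set:
f_1 = -5vw + 10u - 15, LT = vw.
f_2 = -3vw + 5u - 2v - w - 7, LT = vw.

S(f_1,f_2): lcm = vw. S = -⅓u - ⅔v - ⅓w + ⅔.
  leading term u: no divisor's leading term divides it; move -⅓u to the remainder.
  leading term v: no divisor's leading term divides it; move -⅔v to the remainder.
  leading term w: no divisor's leading term divides it; move -⅓w to the remainder.
  leading term 1: no divisor's leading term divides it; move ⅔ to the remainder.
  remainder -⅓u - ⅔v - ⅓w + ⅔ ≠ 0; add g_3 = -⅓u - ⅔v - ⅓w + ⅔ to the basis.

S(f_1,g_3): leading monomials are coprime, so the S-polynomial reduces to 0 (Buchberger's first criterion).
S(f_2,g_3): leading monomials are coprime, so the S-polynomial reduces to 0 (Buchberger's first criterion).
Every S-polynomial of the final basis reduces to 0, so we have a Gröbner basis.
Inter-reduce: drop elements whose leading term is divisible by another's, tail-reduce, and make monic.
Reduced Gröbner basis: {vw + 4v + 2w - 1, u + 2v + w - 2}.

Buchberger on the second generating set:
h_1 = -3vw + 4u - 12v - 6w, LT = vw.
h_2 = 16vw - 25u + 14v + 7w + 34, LT = vw.

S(h_1,h_2): lcm = vw. S = 11/48u + 25/8v + 25/16w - 17/8.
  leading term u: no divisor's leading term divides it; move 11/48u to the remainder.
  leading term v: no divisor's leading term divides it; move 25/8v to the remainder.
  leading term w: no divisor's leading term divides it; move 25/16w to the remainder.
  leading term 1: no divisor's leading term divides it; move -17/8 to the remainder.
  remainder 11/48u + 25/8v + 25/16w - 17/8 ≠ 0; add k_3 = 11/48u + 25/8v + 25/16w - 17/8 to the basis.

S(h_1,k_3): leading monomials are coprime, so the S-polynomial reduces to 0 (Buchberger's first criterion).
S(h_2,k_3): leading monomials are coprime, so the S-polynomial reduces to 0 (Buchberger's first criterion).
Every S-polynomial of the final basis reduces to 0, so we have a Gröbner basis.
Inter-reduce: drop elements whose leading term is divisible by another's, tail-reduce, and make monic.
Reduced Gröbner basis: {vw + 244/11v + 122/11w - 136/11, u + 150/11v + 75/11w - 102/11}.

These differ, so the ideals are not equal.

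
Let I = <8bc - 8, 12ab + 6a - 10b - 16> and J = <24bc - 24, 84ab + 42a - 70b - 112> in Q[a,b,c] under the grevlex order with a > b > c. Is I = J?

Yes, the ideals are equal.

Two ideals are equal iff their reduced Gröbner bases coincide (the reduced basis is unique for a fixed ordering).
Buchberger on the first generating set:
f_1 = 8bc - 8, LT = bc.
f_2 = 12ab + 6a - 10b - 16, LT = ab.

S(f_1,f_2): lcm = abc. S = -1/2ac + 5/6bc - a + 4/3c.
  leading term ac: no divisor's leading term divides it; move -1/2ac to the remainder.
  leading term bc: subtract (5/48)·f_1 from 5/6bc - a + 4/3c → -a + 4/3c + 5/6
  leading term a: no divisor's leading term divides it; move -a to the remainder.
  leading term c: no divisor's leading term divides it; move 4/3c to the remainder.
  leading term 1: no divisor's leading term divides it; move 5/6 to the remainder.
  remainder -1/2ac - a + 4/3c + 5/6 ≠ 0; add g_3 = -1/2ac - a + 4/3c + 5/6 to the basis.

The other S-polynomials (S(f_1,g_3), S(f_2,g_3)) all reduce to 0 modulo the current basis, so we have a Gröbner basis.
Inter-reduce: drop elements whose leading term is divisible by another's, tail-reduce, and make monic.
Reduced Gröbner basis: {ab + 1/2a - 5/6b - 4/3, ac + 2a - 8/3c - 5/3, bc - 1}.

Buchberger on the second generating set:
h_1 = 24bc - 24, LT = bc.
h_2 = 84ab + 42a - 70b - 112, LT = ab.

S(h_1,h_2): lcm = abc. S = -1/2ac + 5/6bc - a + 4/3c.
  leading term ac: no divisor's leading term divides it; move -1/2ac to the remainder.
  leading term bc: subtract (5/144)·h_1 from 5/6bc - a + 4/3c → -a + 4/3c + 5/6
  leading term a: no divisor's leading term divides it; move -a to the remainder.
  leading term c: no divisor's leading term divides it; move 4/3c to the remainder.
  leading term 1: no divisor's leading term divides it; move 5/6 to the remainder.
  remainder -1/2ac - a + 4/3c + 5/6 ≠ 0; add k_3 = -1/2ac - a + 4/3c + 5/6 to the basis.

The other S-polynomials (S(h_1,k_3), S(h_2,k_3)) all reduce to 0 modulo the current basis, so we have a Gröbner basis.
Inter-reduce: drop elements whose leading term is divisible by another's, tail-reduce, and make monic.
Reduced Gröbner basis: {ab + 1/2a - 5/6b - 4/3, ac + 2a - 8/3c - 5/3, bc - 1}.

These coincide, so the ideals are equal.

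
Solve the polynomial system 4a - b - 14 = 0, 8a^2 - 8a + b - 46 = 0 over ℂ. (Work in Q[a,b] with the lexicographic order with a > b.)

Compute a lex Gröbner basis by Buchberger's algorithm.
f_1 = 4a - b - 14, LT = a.
f_2 = 8a^2 - 8a + b - 46, LT = a^2.

S(f_1,f_2): lcm = a^2. S = -1/4ab - 5/2a - 1/8b + 23/4.
  leading term ab: subtract (-1/16b)·f_1 from -1/4ab - 5/2a - 1/8b + 23/4 → -5/2a - 1/16b^2 - b + 23/4
  leading term a: subtract (-5/8)·f_1 from -5/2a - 1/16b^2 - b + 23/4 → -1/16b^2 - 13/8b - 3
  leading term b^2: no divisor's leading term divides it; move -1/16b^2 to the remainder.
  leading term b: no divisor's leading term divides it; move -13/8b to the remainder.
  leading term 1: no divisor's leading term divides it; move -3 to the remainder.
  remainder -1/16b^2 - 13/8b - 3 ≠ 0; add h_3 = -1/16b^2 - 13/8b - 3 to the basis.

The other S-polynomials (S(f_1,h_3), S(f_2,h_3)) all reduce to 0 modulo the current basis, so we have a Gröbner basis.
Inter-reduce: drop elements whose leading term is divisible by another's, tail-reduce, and make monic.
Reduced Gröbner basis: {a - 1/4b - 7/2, b^2 + 26b + 48}.

From the last basis element, b^2 + 26b + 48 = 0, so b takes values in {-24, -2}. Each choice, substituted upward through the basis, yields the corresponding point(s) of the solution set.
  b = -24: the earlier basis element becomes a + 5/2 = 0, giving a = -5/2 — point (-5/2, -24).
  b = -2: the earlier basis element becomes a - 3 = 0, giving a = 3 — point (3, -2).
Each listed point satisfies every original equation (direct substitution).

{(-5/2, -24), (3, -2)}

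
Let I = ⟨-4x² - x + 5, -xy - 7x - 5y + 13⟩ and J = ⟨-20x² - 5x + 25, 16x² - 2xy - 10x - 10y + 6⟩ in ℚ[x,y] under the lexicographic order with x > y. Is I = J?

Since reduced Gröbner bases are canonical representatives of ideals under a given ordering, it suffices to compute and compare them.
Buchberger on the first generating set:
f_1 = -4x² - x + 5, LT = x².
f_2 = -xy - 7x - 5y + 13, LT = xy.

S(f_1,f_2): lcm = x²y. S = -7x² - 19/4xy + 13x - 5/4y.
  leading term x²: subtract (7/4)·f_1 from -7x² - 19/4xy + 13x - 5/4y → -19/4xy + 59/4x - 5/4y - 35/4
  leading term xy: subtract (19/4)·f_2 from -19/4xy + 59/4x - 5/4y - 35/4 → 48x + 45/2y - 141/2
  leading term x: no divisor's leading term divides it; move 48x to the remainder.
  leading term y: no divisor's leading term divides it; move 45/2y to the remainder.
  leading term 1: no divisor's leading term divides it; move -141/2 to the remainder.
  remainder 48x + 45/2y - 141/2 ≠ 0; add g_3 = 48x + 45/2y - 141/2 to the basis.

S(f_1,g_3): lcm = x². S = -15/32xy + 55/32x - 5/4.
  leading term xy: subtract (15/32)·f_2 from -15/32xy + 55/32x - 5/4 → 5x + 75/32y - 235/32
  leading term x: subtract (5/48)·g_3 from 5x + 75/32y - 235/32 → 0
  remainder 0.

S(f_2,g_3): lcm = xy. S = 7x - 15/32y² + 207/32y - 13.
  leading term x: subtract (7/48)·g_3 from 7x - 15/32y² + 207/32y - 13 → -15/32y² + 51/16y - 87/32
  leading term y²: no divisor's leading term divides it; move -15/32y² to the remainder.
  leading term y: no divisor's leading term divides it; move 51/16y to the remainder.
  leading term 1: no divisor's leading term divides it; move -87/32 to the remainder.
  remainder -15/32y² + 51/16y - 87/32 ≠ 0; add g_4 = -15/32y² + 51/16y - 87/32 to the basis.

S(f_1,g_4): leading monomials are coprime, so the S-polynomial reduces to 0 (Buchberger's first criterion).
S(f_2,g_4): lcm = xy². S = 69/5xy - 29/5x + 5y² - 13y.
  leading term xy: subtract (-69/5)·f_2 from 69/5xy - 29/5x + 5y² - 13y → -512/5x + 5y² - 82y + 897/5
  leading term x: subtract (-32/15)·g_3 from -512/5x + 5y² - 82y + 897/5 → 5y² - 34y + 29
  leading term y²: subtract (-32/3)·g_4 from 5y² - 34y + 29 → 0
  remainder 0.

S(g_3,g_4): leading monomials are coprime, so the S-polynomial reduces to 0 (Buchberger's first criterion).
Every S-polynomial of the final basis reduces to 0, so we have a Gröbner basis.
Inter-reduce: drop elements whose leading term is divisible by another's, tail-reduce, and make monic.
Reduced Gröbner basis: {x + 15/32y - 47/32, y² - 34/5y + 29/5}.

Buchberger on the second generating set:
h_1 = -20x² - 5x + 25, LT = x².
h_2 = 16x² - 2xy - 10x - 10y + 6, LT = x².

S(h_1,h_2): lcm = x². S = ⅛xy + ⅞x + ⅝y - 13/8.
  leading term xy: no divisor's leading term divides it; move ⅛xy to the remainder.
  leading term x: no divisor's leading term divides it; move ⅞x to the remainder.
  leading term y: no divisor's leading term divides it; move ⅝y to the remainder.
  leading term 1: no divisor's leading term divides it; move -13/8 to the remainder.
  remainder ⅛xy + ⅞x + ⅝y - 13/8 ≠ 0; add k_3 = ⅛xy + ⅞x + ⅝y - 13/8 to the basis.

S(h_1,k_3): lcm = x²y. S = -7x² - 19/4xy + 13x - 5/4y.
  leading term x²: subtract (7/20)·h_1 from -7x² - 19/4xy + 13x - 5/4y → -19/4xy + 59/4x - 5/4y - 35/4
  leading term xy: subtract (-38)·k_3 from -19/4xy + 59/4x - 5/4y - 35/4 → 48x + 45/2y - 141/2
  leading term x: no divisor's leading term divides it; move 48x to the remainder.
  leading term y: no divisor's leading term divides it; move 45/2y to the remainder.
  leading term 1: no divisor's leading term divides it; move -141/2 to the remainder.
  remainder 48x + 45/2y - 141/2 ≠ 0; add k_4 = 48x + 45/2y - 141/2 to the basis.

S(h_2,k_3): lcm = x²y. S = -7x² - ⅛xy² - 45/8xy + 13x - ⅝y² + ⅜y.
  leading term x²: subtract (7/20)·h_1 from -7x² - ⅛xy² - 45/8xy + 13x - ⅝y² + ⅜y → -⅛xy² - 45/8xy + 59/4x - ⅝y² + ⅜y - 35/4
  leading term xy²: subtract (-y)·k_3 from -⅛xy² - 45/8xy + 59/4x - ⅝y² + ⅜y - 35/4 → -19/4xy + 59/4x - 5/4y - 35/4
  leading term xy: subtract (-38)·k_3 from -19/4xy + 59/4x - 5/4y - 35/4 → 48x + 45/2y - 141/2
  leading term x: subtract (1)·k_4 from 48x + 45/2y - 141/2 → 0
  remainder 0.

S(h_1,k_4): lcm = x². S = -15/32xy + 55/32x - 5/4.
  leading term xy: subtract (-15/4)·k_3 from -15/32xy + 55/32x - 5/4 → 5x + 75/32y - 235/32
  leading term x: subtract (5/48)·k_4 from 5x + 75/32y - 235/32 → 0
  remainder 0.

S(h_2,k_4): lcm = x². S = -19/32xy + 27/32x - ⅝y + ⅜.
  leading term xy: subtract (-19/4)·k_3 from -19/32xy + 27/32x - ⅝y + ⅜ → 5x + 75/32y - 235/32
  leading term x: subtract (5/48)·k_4 from 5x + 75/32y - 235/32 → 0
  remainder 0.

S(k_3,k_4): lcm = xy. S = 7x - 15/32y² + 207/32y - 13.
  leading term x: subtract (7/48)·k_4 from 7x - 15/32y² + 207/32y - 13 → -15/32y² + 51/16y - 87/32
  leading term y²: no divisor's leading term divides it; move -15/32y² to the remainder.
  leading term y: no divisor's leading term divides it; move 51/16y to the remainder.
  leading term 1: no divisor's leading term divides it; move -87/32 to the remainder.
  remainder -15/32y² + 51/16y - 87/32 ≠ 0; add k_5 = -15/32y² + 51/16y - 87/32 to the basis.

S(h_1,k_5): leading monomials are coprime, so the S-polynomial reduces to 0 (Buchberger's first criterion).
S(h_2,k_5): leading monomials are coprime, so the S-polynomial reduces to 0 (Buchberger's first criterion).
S(k_3,k_5): lcm = xy². S = 69/5xy - 29/5x + 5y² - 13y.
  leading term xy: subtract (552/5)·k_3 from 69/5xy - 29/5x + 5y² - 13y → -512/5x + 5y² - 82y + 897/5
  leading term x: subtract (-32/15)·k_4 from -512/5x + 5y² - 82y + 897/5 → 5y² - 34y + 29
  leading term y²: subtract (-32/3)·k_5 from 5y² - 34y + 29 → 0
  remainder 0.

S(k_4,k_5): leading monomials are coprime, so the S-polynomial reduces to 0 (Buchberger's first criterion).
Every S-polynomial of the final basis reduces to 0, so we have a Gröbner basis.
Inter-reduce: drop elements whose leading term is divisible by another's, tail-reduce, and make monic.
Reduced Gröbner basis: {x + 15/32y - 47/32, y² - 34/5y + 29/5}.

Same reduced basis, so the two generating sets span the same ideal.

Yes, the ideals are equal.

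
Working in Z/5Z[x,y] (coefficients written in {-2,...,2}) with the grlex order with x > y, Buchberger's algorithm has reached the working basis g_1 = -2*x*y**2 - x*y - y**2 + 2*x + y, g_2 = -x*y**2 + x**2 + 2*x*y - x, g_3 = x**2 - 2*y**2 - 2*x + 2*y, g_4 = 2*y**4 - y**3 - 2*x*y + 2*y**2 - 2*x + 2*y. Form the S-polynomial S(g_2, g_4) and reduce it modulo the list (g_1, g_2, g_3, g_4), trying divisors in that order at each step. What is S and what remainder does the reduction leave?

lcm(LM(g_2), LM(g_4)) = x*y**4.
S = (lcm/LT(g_2))·g_2 − (lcm/LT(g_4))·g_4 = -x**2*y**2 + x*y**3 + x**2*y + x**2 - x*y.
Reduce S modulo (g_1, g_2, g_3, g_4) in that order:
  leading term x**2*y**2: subtract (-2*x)·g_1 from -x**2*y**2 + x*y**3 + x**2*y + x**2 - x*y → x*y**3 - x**2*y - 2*x*y**2 + x*y
  leading term x*y**3: subtract (2*y)·g_1 from x*y**3 - x**2*y - 2*x*y**2 + x*y → -x**2*y + 2*y**3 + 2*x*y - 2*y**2
  leading term x**2*y: subtract (-y)·g_3 from -x**2*y + 2*y**3 + 2*x*y - 2*y**2 → 0
The remainder is 0, so this S-polynomial contributes no new basis element.

S(g_2, g_4) = -x**2*y**2 + x*y**3 + x**2*y + x**2 - x*y; remainder on division = 0.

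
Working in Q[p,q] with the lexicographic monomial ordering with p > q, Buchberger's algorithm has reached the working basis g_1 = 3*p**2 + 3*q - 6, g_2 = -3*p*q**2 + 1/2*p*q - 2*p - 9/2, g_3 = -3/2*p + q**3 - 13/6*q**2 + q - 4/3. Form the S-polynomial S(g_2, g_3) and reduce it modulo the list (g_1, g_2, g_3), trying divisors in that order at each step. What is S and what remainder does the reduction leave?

S(g_2, g_3) = -1/6*p*q + 2/3*p + 2/3*q**5 - 13/9*q**4 + 2/3*q**3 - 8/9*q**2 + 3/2; remainder on division = 2/3*q**5 - 14/9*q**4 + 73/54*q**3 - 53/27*q**2 + 16/27*q + 49/54.

lcm(LM(g_2), LM(g_3)) = p*q**2.
S = (lcm/LT(g_2))·g_2 − (lcm/LT(g_3))·g_3 = -1/6*p*q + 2/3*p + 2/3*q**5 - 13/9*q**4 + 2/3*q**3 - 8/9*q**2 + 3/2.
Reduce S modulo (g_1, g_2, g_3) in that order:
  leading term p*q: subtract (1/9*q)·g_3 from -1/6*p*q + 2/3*p + 2/3*q**5 - 13/9*q**4 + 2/3*q**3 - 8/9*q**2 + 3/2 → 2/3*p + 2/3*q**5 - 14/9*q**4 + 49/54*q**3 - q**2 + 4/27*q + 3/2
  leading term p: subtract (-4/9)·g_3 from 2/3*p + 2/3*q**5 - 14/9*q**4 + 49/54*q**3 - q**2 + 4/27*q + 3/2 → 2/3*q**5 - 14/9*q**4 + 73/54*q**3 - 53/27*q**2 + 16/27*q + 49/54
  leading term q**5: no divisor's leading term divides it; move 2/3*q**5 to the remainder.
  leading term q**4: no divisor's leading term divides it; move -14/9*q**4 to the remainder.
  leading term q**3: no divisor's leading term divides it; move 73/54*q**3 to the remainder.
  leading term q**2: no divisor's leading term divides it; move -53/27*q**2 to the remainder.
  leading term q: no divisor's leading term divides it; move 16/27*q to the remainder.
  leading term 1: no divisor's leading term divides it; move 49/54 to the remainder.
The remainder 2/3*q**5 - 14/9*q**4 + 73/54*q**3 - 53/27*q**2 + 16/27*q + 49/54 is nonzero, so it would be added as the next basis element.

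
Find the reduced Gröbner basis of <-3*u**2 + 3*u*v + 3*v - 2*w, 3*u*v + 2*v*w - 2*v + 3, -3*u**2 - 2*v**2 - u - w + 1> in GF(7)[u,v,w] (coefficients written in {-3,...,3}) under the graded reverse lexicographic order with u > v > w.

G = {v*w**2 + 3*v*w + 3*w**2 + 3*u - 2*v + 2*w - 2, w**3 - 3*v*w + v + 2*w + 3, u**2 + 3*v*w + 3*v + 3*w + 1, u*v + 3*v*w - 3*v + 1, v**2 - v*w - 3*u - v + 3*w - 2, u*w + 2*v*w + 2*w**2 + v + 2*w + 3}

Buchberger's algorithm terminates because the ascending chain of leading-term ideals stabilizes.

f_1 = -3*u**2 + 3*u*v + 3*v - 2*w, LT = u**2.
f_2 = 3*u*v + 2*v*w - 2*v + 3, LT = u*v.
f_3 = -3*u**2 - 2*v**2 - u - w + 1, LT = u**2.

S(f_1,f_2): lcm = u**2*v. S = -u*v**2 - 3*u*v*w + 3*u*v - v**2 + 3*v*w - u.
  leading term u*v**2: subtract (2*v)·f_2 from -u*v**2 - 3*u*v*w + 3*u*v - v**2 + 3*v*w - u → -3*u*v*w + 3*v**2*w + 3*u*v + 3*v**2 + 3*v*w - u + v
  leading term u*v*w: subtract (-w)·f_2 from -3*u*v*w + 3*v**2*w + 3*u*v + 3*v**2 + 3*v*w - u + v → 3*v**2*w + 2*v*w**2 + 3*u*v + 3*v**2 + v*w - u + v + 3*w
  leading term v**2*w: no divisor's leading term divides it; move 3*v**2*w to the remainder.
  leading term v*w**2: no divisor's leading term divides it; move 2*v*w**2 to the remainder.
  leading term u*v: subtract (1)·f_2 from 3*u*v + 3*v**2 + v*w - u + v + 3*w → 3*v**2 - v*w - u + 3*v + 3*w - 3
  leading term v**2: no divisor's leading term divides it; move 3*v**2 to the remainder.
  leading term v*w: no divisor's leading term divides it; move -v*w to the remainder.
  leading term u: no divisor's leading term divides it; move -u to the remainder.
  leading term v: no divisor's leading term divides it; move 3*v to the remainder.
  leading term w: no divisor's leading term divides it; move 3*w to the remainder.
  leading term 1: no divisor's leading term divides it; move -3 to the remainder.
  remainder 3*v**2*w + 2*v*w**2 + 3*v**2 - v*w - u + 3*v + 3*w - 3 ≠ 0; add g_4 = 3*v**2*w + 2*v*w**2 + 3*v**2 - v*w - u + 3*v + 3*w - 3 to the basis.

S(f_1,f_3): lcm = u**2. S = -u*v - 3*v**2 + 2*u - v - 2*w - 2.
  leading term u*v: subtract (2)·f_2 from -u*v - 3*v**2 + 2*u - v - 2*w - 2 → -3*v**2 + 3*v*w + 2*u + 3*v - 2*w - 1
  leading term v**2: no divisor's leading term divides it; move -3*v**2 to the remainder.
  leading term v*w: no divisor's leading term divides it; move 3*v*w to the remainder.
  leading term u: no divisor's leading term divides it; move 2*u to the remainder.
  leading term v: no divisor's leading term divides it; move 3*v to the remainder.
  leading term w: no divisor's leading term divides it; move -2*w to the remainder.
  leading term 1: no divisor's leading term divides it; move -1 to the remainder.
  remainder -3*v**2 + 3*v*w + 2*u + 3*v - 2*w - 1 ≠ 0; add g_5 = -3*v**2 + 3*v*w + 2*u + 3*v - 2*w - 1 to the basis.

S(f_2,g_5): lcm = u*v**2. S = u*v*w + 3*v**2*w + 3*u**2 + u*v - 3*v**2 - 3*u*w + 2*u + v.
  leading term u*v*w: subtract (-2*w)·f_2 from u*v*w + 3*v**2*w + 3*u**2 + u*v - 3*v**2 - 3*u*w + 2*u + v → 3*v**2*w - 3*v*w**2 + 3*u**2 + u*v - 3*v**2 - 3*u*w + 3*v*w + 2*u + v - w
  leading term v**2*w: subtract (1)·g_4 from 3*v**2*w - 3*v*w**2 + 3*u**2 + u*v - 3*v**2 - 3*u*w + 3*v*w + 2*u + v - w → 2*v*w**2 + 3*u**2 + u*v + v**2 - 3*u*w - 3*v*w + 3*u - 2*v + 3*w + 3
  leading term v*w**2: no divisor's leading term divides it; move 2*v*w**2 to the remainder.
  leading term u**2: subtract (-1)·f_1 from 3*u**2 + u*v + v**2 - 3*u*w - 3*v*w + 3*u - 2*v + 3*w + 3 → -3*u*v + v**2 - 3*u*w - 3*v*w + 3*u + v + w + 3
  leading term u*v: subtract (-1)·f_2 from -3*u*v + v**2 - 3*u*w - 3*v*w + 3*u + v + w + 3 → v**2 - 3*u*w - v*w + 3*u - v + w - 1
  leading term v**2: subtract (2)·g_5 from v**2 - 3*u*w - v*w + 3*u - v + w - 1 → -3*u*w - u - 2*w + 1
  leading term u*w: no divisor's leading term divides it; move -3*u*w to the remainder.
  leading term u: no divisor's leading term divides it; move -u to the remainder.
  leading term w: no divisor's leading term divides it; move -2*w to the remainder.
  leading term 1: no divisor's leading term divides it; move 1 to the remainder.
  remainder 2*v*w**2 - 3*u*w - u - 2*w + 1 ≠ 0; add g_6 = 2*v*w**2 - 3*u*w - u - 2*w + 1 to the basis.

S(g_4,g_5): lcm = v**2*w. S = -3*v*w**2 + v**2 + 3*u*w + 3*v*w - 3*w**2 + 2*u + v + 3*w - 1.
  leading term v*w**2: subtract (2)·g_6 from -3*v*w**2 + v**2 + 3*u*w + 3*v*w - 3*w**2 + 2*u + v + 3*w - 1 → v**2 + 2*u*w + 3*v*w - 3*w**2 - 3*u + v - 3
  leading term v**2: subtract (2)·g_5 from v**2 + 2*u*w + 3*v*w - 3*w**2 - 3*u + v - 3 → 2*u*w - 3*v*w - 3*w**2 + 2*v - 3*w - 1
  leading term u*w: no divisor's leading term divides it; move 2*u*w to the remainder.
  leading term v*w: no divisor's leading term divides it; move -3*v*w to the remainder.
  leading term w**2: no divisor's leading term divides it; move -3*w**2 to the remainder.
  leading term v: no divisor's leading term divides it; move 2*v to the remainder.
  leading term w: no divisor's leading term divides it; move -3*w to the remainder.
  leading term 1: no divisor's leading term divides it; move -1 to the remainder.
  remainder 2*u*w - 3*v*w - 3*w**2 + 2*v - 3*w - 1 ≠ 0; add g_7 = 2*u*w - 3*v*w - 3*w**2 + 2*v - 3*w - 1 to the basis.

S(f_2,g_6): lcm = u*v*w**2. S = 3*v*w**3 - 2*u**2*w - 3*v*w**2 - 3*u**2 + u*w + w**2 + 3*u.
  leading term v*w**3: subtract (-2*w)·g_6 from 3*v*w**3 - 2*u**2*w - 3*v*w**2 - 3*u**2 + u*w + w**2 + 3*u → -2*u**2*w + u*w**2 - 3*v*w**2 - 3*u**2 - u*w - 3*w**2 + 3*u + 2*w
  leading term u**2*w: subtract (3*w)·f_1 from -2*u**2*w + u*w**2 - 3*v*w**2 - 3*u**2 - u*w - 3*w**2 + 3*u + 2*w → -2*u*v*w + u*w**2 - 3*v*w**2 - 3*u**2 - u*w - 2*v*w + 3*w**2 + 3*u + 2*w
  leading term u*v*w: subtract (-3*w)·f_2 from -2*u*v*w + u*w**2 - 3*v*w**2 - 3*u**2 - u*w - 2*v*w + 3*w**2 + 3*u + 2*w → u*w**2 + 3*v*w**2 - 3*u**2 - u*w - v*w + 3*w**2 + 3*u - 3*w
  leading term u*w**2: subtract (-3*w)·g_7 from u*w**2 + 3*v*w**2 - 3*u**2 - u*w - v*w + 3*w**2 + 3*u - 3*w → v*w**2 - 2*w**3 - 3*u**2 - u*w - 2*v*w + w**2 + 3*u + w
  leading term v*w**2: subtract (-3)·g_6 from v*w**2 - 2*w**3 - 3*u**2 - u*w - 2*v*w + w**2 + 3*u + w → -2*w**3 - 3*u**2 - 3*u*w - 2*v*w + w**2 + 2*w + 3
  leading term w**3: no divisor's leading term divides it; move -2*w**3 to the remainder.
  leading term u**2: subtract (1)·f_1 from -3*u**2 - 3*u*w - 2*v*w + w**2 + 2*w + 3 → -3*u*v - 3*u*w - 2*v*w + w**2 - 3*v - 3*w + 3
  leading term u*v: subtract (-1)·f_2 from -3*u*v - 3*u*w - 2*v*w + w**2 - 3*v - 3*w + 3 → -3*u*w + w**2 + 2*v - 3*w - 1
  leading term u*w: subtract (2)·g_7 from -3*u*w + w**2 + 2*v - 3*w - 1 → -v*w - 2*v + 3*w + 1
  leading term v*w: no divisor's leading term divides it; move -v*w to the remainder.
  leading term v: no divisor's leading term divides it; move -2*v to the remainder.
  leading term w: no divisor's leading term divides it; move 3*w to the remainder.
  leading term 1: no divisor's leading term divides it; move 1 to the remainder.
  remainder -2*w**3 - v*w - 2*v + 3*w + 1 ≠ 0; add g_8 = -2*w**3 - v*w - 2*v + 3*w + 1 to the basis.

The other S-polynomials (S(f_2,f_3), S(f_1,g_4), S(f_2,g_4), S(f_3,g_4), S(f_1,g_5), S(f_3,g_5), S(f_1,g_6), S(f_3,g_6), S(g_4,g_6), S(g_5,g_6), S(f_1,g_7), S(f_2,g_7), S(f_3,g_7), S(g_4,g_7), S(g_5,g_7), S(g_6,g_7), S(f_1,g_8), S(f_2,g_8), S(f_3,g_8), S(g_4,g_8), S(g_5,g_8), S(g_6,g_8), S(g_7,g_8)) all reduce to 0 modulo the current basis, so we have a Gröbner basis.
Inter-reduce: drop elements whose leading term is divisible by another's, tail-reduce, and make monic.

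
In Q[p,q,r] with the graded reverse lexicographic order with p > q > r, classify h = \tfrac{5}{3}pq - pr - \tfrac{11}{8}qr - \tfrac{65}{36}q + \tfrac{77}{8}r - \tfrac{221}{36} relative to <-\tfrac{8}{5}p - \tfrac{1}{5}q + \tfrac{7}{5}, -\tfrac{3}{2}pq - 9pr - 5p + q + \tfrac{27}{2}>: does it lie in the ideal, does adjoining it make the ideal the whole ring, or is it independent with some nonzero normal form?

First compute the reduced Gröbner basis of I by Buchberger's algorithm.
f_1 = -\tfrac{8}{5}p - \tfrac{1}{5}q + \tfrac{7}{5}, LT = p.
f_2 = -\tfrac{3}{2}pq - 9pr - 5p + q + \tfrac{27}{2}, LT = pq.

S(f_1,f_2): lcm = pq. S = \tfrac{1}{8}q^{2} - 6pr - \tfrac{10}{3}p - \tfrac{5}{24}q + 9.
  leading term q^{2}: no divisor's leading term divides it; move \tfrac{1}{8}q^{2} to the remainder.
  leading term pr: subtract (\tfrac{15}{4}r)·f_1 from -6pr - \tfrac{10}{3}p - \tfrac{5}{24}q + 9 → \tfrac{3}{4}qr - \tfrac{10}{3}p - \tfrac{5}{24}q - \tfrac{21}{4}r + 9
  leading term qr: no divisor's leading term divides it; move \tfrac{3}{4}qr to the remainder.
  leading term p: subtract (\tfrac{25}{12})·f_1 from -\tfrac{10}{3}p - \tfrac{5}{24}q - \tfrac{21}{4}r + 9 → \tfrac{5}{24}q - \tfrac{21}{4}r + \tfrac{73}{12}
  leading term q: no divisor's leading term divides it; move \tfrac{5}{24}q to the remainder.
  leading term r: no divisor's leading term divides it; move -\tfrac{21}{4}r to the remainder.
  leading term 1: no divisor's leading term divides it; move \tfrac{73}{12} to the remainder.
  remainder \tfrac{1}{8}q^{2} + \tfrac{3}{4}qr + \tfrac{5}{24}q - \tfrac{21}{4}r + \tfrac{73}{12} ≠ 0; add k_3 = \tfrac{1}{8}q^{2} + \tfrac{3}{4}qr + \tfrac{5}{24}q - \tfrac{21}{4}r + \tfrac{73}{12} to the basis.

The other S-polynomials (S(f_1,k_3), S(f_2,k_3)) all reduce to 0 modulo the current basis, so we have a Gröbner basis.
Inter-reduce: drop elements whose leading term is divisible by another's, tail-reduce, and make monic.
Reduced Gröbner basis: {q^{2} + 6qr + \tfrac{5}{3}q - 42r + \tfrac{146}{3}, p + \tfrac{1}{8}q - \tfrac{7}{8}}.
Label its elements g_1 = q^{2} + 6qr + \tfrac{5}{3}q - 42r + \tfrac{146}{3}, g_2 = p + \tfrac{1}{8}q - \tfrac{7}{8}.

Reduce h = \tfrac{5}{3}pq - pr - \tfrac{11}{8}qr - \tfrac{65}{36}q + \tfrac{77}{8}r - \tfrac{221}{36} modulo G:
  leading term pq: subtract (\tfrac{5}{3}q)·g_2 from \tfrac{5}{3}pq - pr - \tfrac{11}{8}qr - \tfrac{65}{36}q + \tfrac{77}{8}r - \tfrac{221}{36} → -\tfrac{5}{24}q^{2} - pr - \tfrac{11}{8}qr - \tfrac{25}{72}q + \tfrac{77}{8}r - \tfrac{221}{36}
  leading term q^{2}: subtract (-\tfrac{5}{24})·g_1 from -\tfrac{5}{24}q^{2} - pr - \tfrac{11}{8}qr - \tfrac{25}{72}q + \tfrac{77}{8}r - \tfrac{221}{36} → -pr - \tfrac{1}{8}qr + \tfrac{7}{8}r + 4
  leading term pr: subtract (-r)·g_2 from -pr - \tfrac{1}{8}qr + \tfrac{7}{8}r + 4 → 4
  leading term 1: no divisor's leading term divides it; move 4 to the remainder.
  normal form = 4.
The normal form is nonzero, so h ∉ I. Since h minus its normal form lies in I, I + (h) = I + (n) where n = 4; decide whether this ideal is the whole ring.
Here n = 4 is a nonzero constant, hence a unit: 1 ∈ I + (h), the Gröbner basis of I + (h) is {1}, and the enlarged system has no common solution — adjoining h is inconsistent.

The remainder on division by a Gröbner basis is unique — it is the normal form.

Adjoining \tfrac{5}{3}pq - pr - \tfrac{11}{8}qr - \tfrac{65}{36}q + \tfrac{77}{8}r - \tfrac{221}{36} makes the ideal the whole ring: the system is inconsistent.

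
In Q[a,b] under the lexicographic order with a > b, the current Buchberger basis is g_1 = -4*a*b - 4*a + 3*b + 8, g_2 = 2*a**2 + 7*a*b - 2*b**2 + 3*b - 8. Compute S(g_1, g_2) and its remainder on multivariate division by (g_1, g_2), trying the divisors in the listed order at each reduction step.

lcm(LM(g_1), LM(g_2)) = a**2*b.
S = (lcm/LT(g_1))·g_1 − (lcm/LT(g_2))·g_2 = a**2 - 7/2*a*b**2 - 3/4*a*b - 2*a + b**3 - 3/2*b**2 + 4*b.
Reduce S modulo (g_1, g_2) in that order:
  leading term a**2: subtract (1/2)·g_2 from a**2 - 7/2*a*b**2 - 3/4*a*b - 2*a + b**3 - 3/2*b**2 + 4*b → -7/2*a*b**2 - 17/4*a*b - 2*a + b**3 - 1/2*b**2 + 5/2*b + 4
  leading term a*b**2: subtract (7/8*b)·g_1 from -7/2*a*b**2 - 17/4*a*b - 2*a + b**3 - 1/2*b**2 + 5/2*b + 4 → -3/4*a*b - 2*a + b**3 - 25/8*b**2 - 9/2*b + 4
  leading term a*b: subtract (3/16)·g_1 from -3/4*a*b - 2*a + b**3 - 25/8*b**2 - 9/2*b + 4 → -5/4*a + b**3 - 25/8*b**2 - 81/16*b + 5/2
  leading term a: no divisor's leading term divides it; move -5/4*a to the remainder.
  leading term b**3: no divisor's leading term divides it; move b**3 to the remainder.
  leading term b**2: no divisor's leading term divides it; move -25/8*b**2 to the remainder.
  leading term b: no divisor's leading term divides it; move -81/16*b to the remainder.
  leading term 1: no divisor's leading term divides it; move 5/2 to the remainder.
The remainder -5/4*a + b**3 - 25/8*b**2 - 81/16*b + 5/2 is nonzero, so it would be added as the next basis element.

S(g_1, g_2) = a**2 - 7/2*a*b**2 - 3/4*a*b - 2*a + b**3 - 3/2*b**2 + 4*b; remainder on division = -5/4*a + b**3 - 25/8*b**2 - 81/16*b + 5/2.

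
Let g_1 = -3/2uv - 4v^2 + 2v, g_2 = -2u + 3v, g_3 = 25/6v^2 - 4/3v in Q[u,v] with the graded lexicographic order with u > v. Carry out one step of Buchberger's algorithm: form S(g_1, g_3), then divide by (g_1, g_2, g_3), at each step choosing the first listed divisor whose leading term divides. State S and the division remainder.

lcm(LM(g_1), LM(g_3)) = uv^2.
S = (lcm/LT(g_1))·g_1 − (lcm/LT(g_3))·g_3 = 8/3v^3 + 8/25uv - 4/3v^2.
Reduce S modulo (g_1, g_2, g_3) in that order:
  leading term v^3: subtract (16/25v)·g_3 from 8/3v^3 + 8/25uv - 4/3v^2 → 8/25uv - 12/25v^2
  leading term uv: subtract (-16/75)·g_1 from 8/25uv - 12/25v^2 → -4/3v^2 + 32/75v
  leading term v^2: subtract (-8/25)·g_3 from -4/3v^2 + 32/75v → 0
The remainder is 0, so this S-polynomial contributes no new basis element.

S(g_1, g_3) = 8/3v^3 + 8/25uv - 4/3v^2; remainder on division = 0.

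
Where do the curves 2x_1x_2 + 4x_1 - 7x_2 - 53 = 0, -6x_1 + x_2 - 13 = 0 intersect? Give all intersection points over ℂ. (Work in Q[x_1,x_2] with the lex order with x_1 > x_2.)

Compute a lex Gröbner basis by Buchberger's algorithm.
f_1 = 2x_1x_2 + 4x_1 - 7x_2 - 53, LT = x_1x_2.
f_2 = -6x_1 + x_2 - 13, LT = x_1.

S(f_1,f_2): lcm = x_1x_2. S = 2x_1 + \tfrac{1}{6}x_2^{2} - \tfrac{17}{3}x_2 - \tfrac{53}{2}.
  leading term x_1: subtract (-\tfrac{1}{3})·f_2 from 2x_1 + \tfrac{1}{6}x_2^{2} - \tfrac{17}{3}x_2 - \tfrac{53}{2} → \tfrac{1}{6}x_2^{2} - \tfrac{16}{3}x_2 - \tfrac{185}{6}
  leading term x_2^{2}: no divisor's leading term divides it; move \tfrac{1}{6}x_2^{2} to the remainder.
  leading term x_2: no divisor's leading term divides it; move -\tfrac{16}{3}x_2 to the remainder.
  leading term 1: no divisor's leading term divides it; move -\tfrac{185}{6} to the remainder.
  remainder \tfrac{1}{6}x_2^{2} - \tfrac{16}{3}x_2 - \tfrac{185}{6} ≠ 0; add h_3 = \tfrac{1}{6}x_2^{2} - \tfrac{16}{3}x_2 - \tfrac{185}{6} to the basis.

The other S-polynomials (S(f_1,h_3), S(f_2,h_3)) all reduce to 0 modulo the current basis, so we have a Gröbner basis.
Inter-reduce: drop elements whose leading term is divisible by another's, tail-reduce, and make monic.
Reduced Gröbner basis: {x_1 - \tfrac{1}{6}x_2 + \tfrac{13}{6}, x_2^{2} - 32x_2 - 185}.

Since the basis is lex-ordered, x_2^{2} - 32x_2 - 185 is univariate in x_2. Its roots are {-5, 37}. Back-substituting each root into the other basis elements fixes the other coordinates.
  x_2 = -5: the earlier basis element becomes x_1 + 3 = 0, giving x_1 = -3 — point (-3, -5).
  x_2 = 37: the earlier basis element becomes x_1 - 4 = 0, giving x_1 = 4 — point (4, 37).
Each listed point satisfies every original equation (direct substitution).
This is the nonlinear analogue of row-reducing a linear system.

{(-3, -5), (4, 37)}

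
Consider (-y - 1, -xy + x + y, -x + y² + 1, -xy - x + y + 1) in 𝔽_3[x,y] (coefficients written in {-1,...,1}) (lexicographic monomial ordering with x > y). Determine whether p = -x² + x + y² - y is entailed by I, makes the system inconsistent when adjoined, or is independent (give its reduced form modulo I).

-x² + x + y² - y lies in I (it reduces to 0).

First compute the reduced Gröbner basis of I by Buchberger's algorithm.
f_1 = -y - 1, LT = y.
f_2 = -xy + x + y, LT = xy.
f_3 = -x + y² + 1, LT = x.
f_4 = -xy - x + y + 1, LT = xy.

The S-polynomials (S(f_1,f_2), S(f_1,f_3), S(f_1,f_4), S(f_2,f_3), S(f_2,f_4), S(f_3,f_4)) all reduce to 0 modulo the current basis, so we have a Gröbner basis.
Inter-reduce: drop elements whose leading term is divisible by another's, tail-reduce, and make monic.
Reduced Gröbner basis: {x + 1, y + 1}.
Label its elements g_1 = x + 1, g_2 = y + 1.

Reduce p = -x² + x + y² - y modulo G:
  leading term x²: subtract (-x)·g_1 from -x² + x + y² - y → -x + y² - y
  leading term x: subtract (-1)·g_1 from -x + y² - y → y² - y + 1
  leading term y²: subtract (y)·g_2 from y² - y + 1 → y + 1
  leading term y: subtract (1)·g_2 from y + 1 → 0
  normal form = 0.
Since the normal form is 0, p ∈ I.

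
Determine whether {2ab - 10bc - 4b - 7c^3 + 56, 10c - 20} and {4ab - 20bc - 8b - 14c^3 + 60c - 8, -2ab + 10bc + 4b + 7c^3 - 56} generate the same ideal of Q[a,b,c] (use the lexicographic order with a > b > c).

Since reduced Gröbner bases are canonical representatives of ideals under a given ordering, it suffices to compute and compare them.
Buchberger on the first generating set:
f_1 = 2ab - 10bc - 4b - 7c^3 + 56, LT = ab.
f_2 = 10c - 20, LT = c.

The S-polynomials (S(f_1,f_2)) all reduce to 0 modulo the current basis, so we have a Gröbner basis.
Inter-reduce: drop elements whose leading term is divisible by another's, tail-reduce, and make monic.
Reduced Gröbner basis: {ab - 12b, c - 2}.

Buchberger on the second generating set:
h_1 = 4ab - 20bc - 8b - 14c^3 + 60c - 8, LT = ab.
h_2 = -2ab + 10bc + 4b + 7c^3 - 56, LT = ab.

S(h_1,h_2): lcm = ab. S = 15c - 30.
  leading term c: no divisor's leading term divides it; move 15c to the remainder.
  leading term 1: no divisor's leading term divides it; move -30 to the remainder.
  remainder 15c - 30 ≠ 0; add k_3 = 15c - 30 to the basis.

The other S-polynomials (S(h_1,k_3), S(h_2,k_3)) all reduce to 0 modulo the current basis, so we have a Gröbner basis.
Inter-reduce: drop elements whose leading term is divisible by another's, tail-reduce, and make monic.
Reduced Gröbner basis: {ab - 12b, c - 2}.

Same reduced basis, so the two generating sets span the same ideal.

Yes, the ideals are equal.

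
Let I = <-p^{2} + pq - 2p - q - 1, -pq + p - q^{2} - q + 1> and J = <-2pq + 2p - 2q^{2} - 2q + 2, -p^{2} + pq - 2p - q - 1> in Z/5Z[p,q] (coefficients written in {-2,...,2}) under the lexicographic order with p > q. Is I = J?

Yes, the ideals are equal.

Two ideals are equal iff their reduced Gröbner bases coincide (the reduced basis is unique for a fixed ordering).
Buchberger on the first generating set:
f_1 = -p^{2} + pq - 2p - q - 1, LT = p^{2}.
f_2 = -pq + p - q^{2} - q + 1, LT = pq.

S(f_1,f_2): lcm = p^{2}q. S = p^{2} - 2pq^{2} + pq + p + q^{2} + q.
  leading term p^{2}: subtract (-1)·f_1 from p^{2} - 2pq^{2} + pq + p + q^{2} + q → -2pq^{2} + 2pq - p + q^{2} - 1
  leading term pq^{2}: subtract (2q)·f_2 from -2pq^{2} + 2pq - p + q^{2} - 1 → -p + 2q^{3} - 2q^{2} - 2q - 1
  leading term p: no divisor's leading term divides it; move -p to the remainder.
  leading term q^{3}: no divisor's leading term divides it; move 2q^{3} to the remainder.
  leading term q^{2}: no divisor's leading term divides it; move -2q^{2} to the remainder.
  leading term q: no divisor's leading term divides it; move -2q to the remainder.
  leading term 1: no divisor's leading term divides it; move -1 to the remainder.
  remainder -p + 2q^{3} - 2q^{2} - 2q - 1 ≠ 0; add g_3 = -p + 2q^{3} - 2q^{2} - 2q - 1 to the basis.

S(f_1,g_3): lcm = p^{2}. S = 2pq^{3} - 2pq^{2} + 2pq + p + q + 1.
  leading term pq^{3}: subtract (-2q^{2})·f_2 from 2pq^{3} - 2pq^{2} + 2pq + p + q + 1 → 2pq + p - 2q^{4} - 2q^{3} + 2q^{2} + q + 1
  leading term pq: subtract (-2)·f_2 from 2pq + p - 2q^{4} - 2q^{3} + 2q^{2} + q + 1 → -2p - 2q^{4} - 2q^{3} - q - 2
  leading term p: subtract (2)·g_3 from -2p - 2q^{4} - 2q^{3} - q - 2 → -2q^{4} - q^{3} - q^{2} - 2q
  leading term q^{4}: no divisor's leading term divides it; move -2q^{4} to the remainder.
  leading term q^{3}: no divisor's leading term divides it; move -q^{3} to the remainder.
  leading term q^{2}: no divisor's leading term divides it; move -q^{2} to the remainder.
  leading term q: no divisor's leading term divides it; move -2q to the remainder.
  remainder -2q^{4} - q^{3} - q^{2} - 2q ≠ 0; add g_4 = -2q^{4} - q^{3} - q^{2} - 2q to the basis.

The other S-polynomials (S(f_2,g_3), S(f_1,g_4), S(f_2,g_4), S(g_3,g_4)) all reduce to 0 modulo the current basis, so we have a Gröbner basis.
Inter-reduce: drop elements whose leading term is divisible by another's, tail-reduce, and make monic.
Reduced Gröbner basis: {p - 2q^{3} + 2q^{2} + 2q + 1, q^{4} - 2q^{3} - 2q^{2} + q}.

Buchberger on the second generating set:
h_1 = -2pq + 2p - 2q^{2} - 2q + 2, LT = pq.
h_2 = -p^{2} + pq - 2p - q - 1, LT = p^{2}.

S(h_1,h_2): lcm = p^{2}q. S = -p^{2} + 2pq^{2} - pq - p - q^{2} - q.
  leading term p^{2}: subtract (1)·h_2 from -p^{2} + 2pq^{2} - pq - p - q^{2} - q → 2pq^{2} - 2pq + p - q^{2} + 1
  leading term pq^{2}: subtract (-q)·h_1 from 2pq^{2} - 2pq + p - q^{2} + 1 → p - 2q^{3} + 2q^{2} + 2q + 1
  leading term p: no divisor's leading term divides it; move p to the remainder.
  leading term q^{3}: no divisor's leading term divides it; move -2q^{3} to the remainder.
  leading term q^{2}: no divisor's leading term divides it; move 2q^{2} to the remainder.
  leading term q: no divisor's leading term divides it; move 2q to the remainder.
  leading term 1: no divisor's leading term divides it; move 1 to the remainder.
  remainder p - 2q^{3} + 2q^{2} + 2q + 1 ≠ 0; add k_3 = p - 2q^{3} + 2q^{2} + 2q + 1 to the basis.

S(h_1,k_3): lcm = pq. S = -p + 2q^{4} - 2q^{3} - q^{2} - 1.
  leading term p: subtract (-1)·k_3 from -p + 2q^{4} - 2q^{3} - q^{2} - 1 → 2q^{4} + q^{3} + q^{2} + 2q
  leading term q^{4}: no divisor's leading term divides it; move 2q^{4} to the remainder.
  leading term q^{3}: no divisor's leading term divides it; move q^{3} to the remainder.
  leading term q^{2}: no divisor's leading term divides it; move q^{2} to the remainder.
  leading term q: no divisor's leading term divides it; move 2q to the remainder.
  remainder 2q^{4} + q^{3} + q^{2} + 2q ≠ 0; add k_4 = 2q^{4} + q^{3} + q^{2} + 2q to the basis.

The other S-polynomials (S(h_2,k_3), S(h_1,k_4), S(h_2,k_4), S(k_3,k_4)) all reduce to 0 modulo the current basis, so we have a Gröbner basis.
Inter-reduce: drop elements whose leading term is divisible by another's, tail-reduce, and make monic.
Reduced Gröbner basis: {p - 2q^{3} + 2q^{2} + 2q + 1, q^{4} - 2q^{3} - 2q^{2} + q}.

The two bases agree; hence the ideals are identical.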